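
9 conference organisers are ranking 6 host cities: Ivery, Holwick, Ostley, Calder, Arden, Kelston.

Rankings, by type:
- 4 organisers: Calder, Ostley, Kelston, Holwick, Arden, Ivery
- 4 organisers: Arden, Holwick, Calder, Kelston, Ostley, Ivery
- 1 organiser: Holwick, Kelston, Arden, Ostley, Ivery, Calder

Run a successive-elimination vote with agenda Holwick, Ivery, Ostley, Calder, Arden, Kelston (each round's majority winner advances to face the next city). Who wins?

Round 1: Holwick vs Ivery — 9–0, Holwick advances.
Round 2: Holwick vs Ostley — 5–4, Holwick advances.
Round 3: Holwick vs Calder — 5–4, Holwick advances.
Round 4: Holwick vs Arden — 5–4, Holwick advances.
Round 5: Holwick vs Kelston — 5–4, Holwick advances.
The agenda winner is Holwick.

Holwick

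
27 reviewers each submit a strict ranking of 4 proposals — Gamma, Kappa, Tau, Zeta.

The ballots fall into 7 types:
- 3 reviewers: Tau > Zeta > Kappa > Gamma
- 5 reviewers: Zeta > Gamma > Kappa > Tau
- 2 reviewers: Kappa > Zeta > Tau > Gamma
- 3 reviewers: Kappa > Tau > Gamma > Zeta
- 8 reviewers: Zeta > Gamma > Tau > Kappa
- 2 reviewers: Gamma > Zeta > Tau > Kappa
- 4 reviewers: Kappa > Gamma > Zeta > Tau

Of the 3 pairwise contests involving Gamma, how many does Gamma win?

2

Gamma against each rival (27 reviewers):
Gamma vs Kappa: Gamma wins 15–12.
Gamma vs Tau: Gamma wins 19–8.
Gamma vs Zeta: 9 to 18, Zeta.
Gamma beats Kappa, Tau; loses to Zeta — 2 pairwise wins.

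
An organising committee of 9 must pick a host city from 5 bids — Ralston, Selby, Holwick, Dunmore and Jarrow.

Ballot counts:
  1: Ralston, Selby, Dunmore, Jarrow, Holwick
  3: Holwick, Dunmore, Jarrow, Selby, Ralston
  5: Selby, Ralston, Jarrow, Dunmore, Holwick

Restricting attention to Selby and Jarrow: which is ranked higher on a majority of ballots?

Ballots ranking Selby above Jarrow: 1 + 5 = 6.
Ballots ranking Jarrow above Selby: 9 − 6 = 3.
Selby wins the head-to-head 6–3.

Selby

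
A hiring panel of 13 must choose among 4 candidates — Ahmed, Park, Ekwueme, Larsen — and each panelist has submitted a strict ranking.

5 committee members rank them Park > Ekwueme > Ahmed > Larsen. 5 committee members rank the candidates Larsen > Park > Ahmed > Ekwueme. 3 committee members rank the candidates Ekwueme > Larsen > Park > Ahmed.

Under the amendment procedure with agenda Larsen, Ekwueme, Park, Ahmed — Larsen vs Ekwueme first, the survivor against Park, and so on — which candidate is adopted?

Park

Round 1: Larsen vs Ekwueme — 5–8, Ekwueme advances.
Round 2: Ekwueme vs Park — 3–10, Park advances.
Round 3: Park vs Ahmed — 13–0, Park advances.
Park survives the agenda.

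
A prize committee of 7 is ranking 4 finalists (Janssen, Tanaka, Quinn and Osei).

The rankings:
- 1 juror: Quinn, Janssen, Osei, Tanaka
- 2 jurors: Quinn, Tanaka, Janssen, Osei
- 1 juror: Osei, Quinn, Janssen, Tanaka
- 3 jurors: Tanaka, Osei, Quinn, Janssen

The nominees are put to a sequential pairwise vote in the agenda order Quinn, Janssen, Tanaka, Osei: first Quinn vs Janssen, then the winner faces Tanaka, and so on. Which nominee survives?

Osei

Round 1: Quinn vs Janssen — 7–0, Quinn advances.
Round 2: Quinn vs Tanaka — 4–3, Quinn advances.
Round 3: Quinn vs Osei — 3–4, Osei advances.
Osei survives the agenda.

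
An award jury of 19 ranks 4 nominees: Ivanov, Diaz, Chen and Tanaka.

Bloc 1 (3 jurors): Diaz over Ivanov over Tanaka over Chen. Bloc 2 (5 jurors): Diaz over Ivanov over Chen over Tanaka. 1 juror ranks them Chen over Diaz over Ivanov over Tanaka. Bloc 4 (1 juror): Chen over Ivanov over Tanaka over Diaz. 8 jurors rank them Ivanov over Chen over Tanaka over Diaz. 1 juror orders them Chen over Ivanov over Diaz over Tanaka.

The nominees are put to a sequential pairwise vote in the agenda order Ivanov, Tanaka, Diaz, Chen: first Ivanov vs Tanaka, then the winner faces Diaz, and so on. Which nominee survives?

Round 1: Ivanov vs Tanaka — 19–0, Ivanov advances.
Round 2: Ivanov vs Diaz — 10–9, Ivanov advances.
Round 3: Ivanov vs Chen — 16–3, Ivanov advances.
Ivanov survives the agenda.

Ivanov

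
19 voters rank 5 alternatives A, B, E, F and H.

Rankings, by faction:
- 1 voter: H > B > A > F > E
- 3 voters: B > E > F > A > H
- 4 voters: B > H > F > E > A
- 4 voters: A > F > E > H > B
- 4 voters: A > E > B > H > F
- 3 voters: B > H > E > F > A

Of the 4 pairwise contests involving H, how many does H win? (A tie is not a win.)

H against each rival (19 voters):
H vs A: H preferred on 1+4+3 = 8 ballots; A wins 11–8.
H vs B: H is ranked higher on 1+4 = 5 ballots, B on 14. B wins 14–5.
H–E: E 11–8.
H vs F: H wins 12–7.
H beats F; loses to A, B, E — 1 pairwise win.

1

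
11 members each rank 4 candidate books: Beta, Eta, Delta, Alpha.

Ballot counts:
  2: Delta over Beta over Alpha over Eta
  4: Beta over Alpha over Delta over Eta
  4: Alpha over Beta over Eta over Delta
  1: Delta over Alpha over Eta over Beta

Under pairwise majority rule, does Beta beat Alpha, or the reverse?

Ballots ranking Beta above Alpha: 2 + 4 = 6.
Ballots ranking Alpha above Beta: 11 − 6 = 5.
Beta wins the head-to-head 6–5.

Beta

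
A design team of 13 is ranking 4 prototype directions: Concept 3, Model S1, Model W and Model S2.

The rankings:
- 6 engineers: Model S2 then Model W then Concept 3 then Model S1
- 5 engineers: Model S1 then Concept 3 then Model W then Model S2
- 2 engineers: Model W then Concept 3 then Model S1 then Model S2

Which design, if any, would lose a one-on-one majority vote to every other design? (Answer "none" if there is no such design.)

Head-to-head results (13 engineers):
Concept 3 vs Model S1: Concept 3 wins 8–5.
Concept 3 vs Model W: 5 to 8, Model W.
Concept 3 vs Model S2: 7 to 6, Concept 3.
Model S1 vs Model W: Model S1 is ranked higher on 5 ballots, Model W on 8. Model W wins 8–5.
Model S1 vs Model S2: Model S1 wins 7–6.
Model W–Model S2: Model W 7–6.
Only Model S2 has no wins; Model S2 is the Condorcet loser.

Model S2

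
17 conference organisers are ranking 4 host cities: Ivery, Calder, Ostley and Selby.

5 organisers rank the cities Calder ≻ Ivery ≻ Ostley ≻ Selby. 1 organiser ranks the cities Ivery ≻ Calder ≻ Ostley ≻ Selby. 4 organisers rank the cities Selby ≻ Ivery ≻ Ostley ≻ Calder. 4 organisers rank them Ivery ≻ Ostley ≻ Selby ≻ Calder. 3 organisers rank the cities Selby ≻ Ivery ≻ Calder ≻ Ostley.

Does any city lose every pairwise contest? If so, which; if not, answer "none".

none

Head-to-head results (17 organisers):
Ivery vs Calder: Ivery wins 12–5.
Ivery–Ostley: Ivery 17–0.
Ivery vs Selby: 10 to 7, Ivery.
Calder vs Ostley: 5+1+3 = 9 for Calder, 8 for Ostley — Calder by 9–8.
Calder vs Selby: Selby, 11–6.
Ostley vs Selby: 10 to 7, Ostley.
No city is winless: Ivery beats Calder; Calder beats Ostley; Ostley beats Selby; Selby beats Calder. There is no Condorcet loser.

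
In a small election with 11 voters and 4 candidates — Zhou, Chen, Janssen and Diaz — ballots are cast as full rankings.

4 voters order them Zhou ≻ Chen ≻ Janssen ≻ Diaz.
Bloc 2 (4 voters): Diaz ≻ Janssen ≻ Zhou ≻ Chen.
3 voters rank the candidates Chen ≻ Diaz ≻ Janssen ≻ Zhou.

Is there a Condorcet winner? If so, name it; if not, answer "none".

Head-to-head results (11 voters):
Zhou vs Chen: Zhou, 8–3.
Zhou vs Janssen: Janssen wins 7–4.
Zhou–Diaz: Diaz 7–4.
Chen–Janssen: Chen 7–4.
Chen–Diaz: Chen 7–4.
Janssen vs Diaz: Diaz, 7–4.
Each candidate drops at least one matchup (Zhou loses to Janssen; Chen loses to Zhou; Janssen loses to Chen; Diaz loses to Chen); the cycle Zhou beats Chen beats Janssen beats Zhou rules out a Condorcet winner.

none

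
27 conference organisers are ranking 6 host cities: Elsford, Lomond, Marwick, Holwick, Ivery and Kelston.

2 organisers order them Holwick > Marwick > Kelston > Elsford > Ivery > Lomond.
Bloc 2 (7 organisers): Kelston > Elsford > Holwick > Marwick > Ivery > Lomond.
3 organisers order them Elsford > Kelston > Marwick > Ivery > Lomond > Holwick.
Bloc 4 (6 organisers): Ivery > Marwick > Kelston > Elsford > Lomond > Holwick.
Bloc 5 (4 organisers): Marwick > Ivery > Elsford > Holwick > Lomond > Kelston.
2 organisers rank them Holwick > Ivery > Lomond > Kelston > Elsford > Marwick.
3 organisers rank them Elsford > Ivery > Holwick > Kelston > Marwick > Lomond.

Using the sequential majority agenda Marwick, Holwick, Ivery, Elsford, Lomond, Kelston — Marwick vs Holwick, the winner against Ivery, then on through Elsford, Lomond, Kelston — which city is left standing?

Kelston

Round 1: Marwick vs Holwick — 13–14, Holwick advances.
Round 2: Holwick vs Ivery — 11–16, Ivery advances.
Round 3: Ivery vs Elsford — 12–15, Elsford advances.
Round 4: Elsford vs Lomond — 25–2, Elsford advances.
Round 5: Elsford vs Kelston — 10–17, Kelston advances.
The agenda winner is Kelston.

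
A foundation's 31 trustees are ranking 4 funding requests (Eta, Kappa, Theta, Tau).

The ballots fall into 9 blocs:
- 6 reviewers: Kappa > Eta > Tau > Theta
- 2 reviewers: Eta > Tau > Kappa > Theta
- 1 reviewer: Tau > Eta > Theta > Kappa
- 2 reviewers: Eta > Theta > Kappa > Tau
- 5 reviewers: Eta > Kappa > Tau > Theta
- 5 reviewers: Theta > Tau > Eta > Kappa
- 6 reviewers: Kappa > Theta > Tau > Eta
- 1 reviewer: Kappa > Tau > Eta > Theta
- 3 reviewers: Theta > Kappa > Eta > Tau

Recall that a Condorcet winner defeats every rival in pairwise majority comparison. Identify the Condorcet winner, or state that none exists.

Check each pair by majority over 31 ballots:
Eta vs Kappa: 15 to 16, Kappa.
Eta vs Theta: Eta is ranked higher on 6+2+1+2+5+1 = 17 ballots, Theta on 14. Eta wins 17–14.
Eta vs Tau: 6+2+2+5+3 = 18 for Eta, 13 for Tau — Eta by 18–13.
Kappa vs Theta: 20 to 11, Kappa.
Kappa vs Tau: Kappa is ranked higher on 6+2+5+6+1+3 = 23 ballots, Tau on 8. Kappa wins 23–8.
Theta vs Tau: 16 to 15, Theta.
Only Kappa has no losses; Kappa is the Condorcet winner.

Kappa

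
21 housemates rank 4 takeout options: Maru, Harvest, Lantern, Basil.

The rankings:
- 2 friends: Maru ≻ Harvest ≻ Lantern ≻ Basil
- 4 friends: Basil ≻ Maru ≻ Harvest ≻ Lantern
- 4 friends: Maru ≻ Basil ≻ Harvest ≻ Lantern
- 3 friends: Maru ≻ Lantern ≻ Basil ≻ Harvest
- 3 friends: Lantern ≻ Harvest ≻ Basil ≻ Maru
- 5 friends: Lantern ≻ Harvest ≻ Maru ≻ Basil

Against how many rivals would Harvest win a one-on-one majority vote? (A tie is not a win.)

Harvest against each rival (21 friends):
Harvest vs Maru: Maru wins 13–8.
Harvest vs Lantern: 2+4+4 = 10 for Harvest, 11 for Lantern — Lantern by 11–10.
Harvest–Basil: Basil 11–10.
Harvest beats no one; loses to Maru, Lantern, Basil — 0 pairwise wins.

0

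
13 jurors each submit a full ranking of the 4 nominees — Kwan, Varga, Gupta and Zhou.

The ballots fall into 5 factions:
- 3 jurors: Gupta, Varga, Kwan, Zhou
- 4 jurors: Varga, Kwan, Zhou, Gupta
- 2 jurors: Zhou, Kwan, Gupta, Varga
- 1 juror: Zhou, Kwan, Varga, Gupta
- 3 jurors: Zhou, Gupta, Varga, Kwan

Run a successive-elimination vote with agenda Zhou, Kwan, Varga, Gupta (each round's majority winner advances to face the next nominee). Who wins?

Gupta

Round 1: Zhou vs Kwan — 6–7, Kwan advances.
Round 2: Kwan vs Varga — 3–10, Varga advances.
Round 3: Varga vs Gupta — 5–8, Gupta advances.
Gupta survives the agenda.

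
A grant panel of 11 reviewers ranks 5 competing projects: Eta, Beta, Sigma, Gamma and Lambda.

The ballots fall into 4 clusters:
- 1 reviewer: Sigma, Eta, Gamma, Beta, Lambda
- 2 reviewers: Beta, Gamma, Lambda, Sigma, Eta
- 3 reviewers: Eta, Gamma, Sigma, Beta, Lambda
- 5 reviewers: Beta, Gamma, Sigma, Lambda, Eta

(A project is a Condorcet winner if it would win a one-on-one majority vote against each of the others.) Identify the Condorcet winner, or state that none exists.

Head-to-head results (11 reviewers):
Eta vs Beta: Beta wins 7–4.
Eta–Sigma: Sigma 8–3.
Eta vs Gamma: Gamma wins 7–4.
Eta vs Lambda: Lambda, 7–4.
Beta–Sigma: Beta 7–4.
Beta vs Gamma: Beta, 7–4.
Beta vs Lambda: Beta, 11–0.
Sigma–Gamma: Gamma 10–1.
Sigma vs Lambda: Sigma wins 9–2.
Gamma vs Lambda: Gamma wins 11–0.
Only Beta has no losses; Beta is the Condorcet winner.

Beta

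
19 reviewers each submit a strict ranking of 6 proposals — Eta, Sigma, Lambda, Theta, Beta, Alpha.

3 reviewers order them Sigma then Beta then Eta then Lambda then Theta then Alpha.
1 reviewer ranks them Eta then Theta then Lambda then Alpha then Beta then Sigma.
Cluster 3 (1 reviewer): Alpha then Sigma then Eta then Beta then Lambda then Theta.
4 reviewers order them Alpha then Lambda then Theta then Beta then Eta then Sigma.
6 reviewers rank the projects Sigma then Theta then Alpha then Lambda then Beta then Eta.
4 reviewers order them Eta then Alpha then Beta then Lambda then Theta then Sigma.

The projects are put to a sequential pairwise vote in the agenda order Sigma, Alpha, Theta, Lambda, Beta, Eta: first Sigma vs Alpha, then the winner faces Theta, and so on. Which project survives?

Lambda

Round 1: Sigma vs Alpha — 9–10, Alpha advances.
Round 2: Alpha vs Theta — 9–10, Theta advances.
Round 3: Theta vs Lambda — 7–12, Lambda advances.
Round 4: Lambda vs Beta — 11–8, Lambda advances.
Round 5: Lambda vs Eta — 10–9, Lambda advances.
Lambda survives the agenda.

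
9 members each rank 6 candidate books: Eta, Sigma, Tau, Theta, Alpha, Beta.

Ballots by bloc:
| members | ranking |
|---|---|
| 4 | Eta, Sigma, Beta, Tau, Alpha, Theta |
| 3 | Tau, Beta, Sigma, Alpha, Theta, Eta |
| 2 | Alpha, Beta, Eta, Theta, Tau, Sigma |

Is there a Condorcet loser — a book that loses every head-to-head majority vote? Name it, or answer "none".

Head-to-head results (9 members):
Eta vs Sigma: Eta, 6–3.
Eta vs Tau: Eta wins 6–3.
Eta vs Theta: 6 to 3, Eta.
Eta vs Alpha: 4 to 5, Alpha.
Eta vs Beta: Beta, 5–4.
Sigma vs Tau: Tau, 5–4.
Sigma vs Theta: Sigma preferred on 4+3 = 7 ballots; Sigma wins 7–2.
Sigma vs Alpha: Sigma is ranked higher on 4+3 = 7 ballots, Alpha on 2. Sigma wins 7–2.
Sigma vs Beta: Beta, 5–4.
Tau vs Theta: Tau, 7–2.
Tau vs Alpha: Tau preferred on 4+3 = 7 ballots; Tau wins 7–2.
Tau vs Beta: 3 to 6, Beta.
Theta vs Alpha: Alpha wins 9–0.
Theta vs Beta: 0 for Theta, 9 for Beta — Beta by 9–0.
Alpha vs Beta: Alpha is ranked higher on 2 ballots, Beta on 7. Beta wins 7–2.
Theta is beaten in every head-to-head and is the Condorcet loser.

Theta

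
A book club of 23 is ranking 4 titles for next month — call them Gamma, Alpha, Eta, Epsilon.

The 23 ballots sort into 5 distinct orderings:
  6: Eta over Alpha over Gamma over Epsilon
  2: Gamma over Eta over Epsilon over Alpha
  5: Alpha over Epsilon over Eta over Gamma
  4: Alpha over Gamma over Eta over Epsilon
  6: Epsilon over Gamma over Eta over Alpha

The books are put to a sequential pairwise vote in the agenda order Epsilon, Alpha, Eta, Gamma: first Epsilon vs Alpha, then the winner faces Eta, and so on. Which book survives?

Gamma

Round 1: Epsilon vs Alpha — 8–15, Alpha advances.
Round 2: Alpha vs Eta — 9–14, Eta advances.
Round 3: Eta vs Gamma — 11–12, Gamma advances.
The agenda winner is Gamma.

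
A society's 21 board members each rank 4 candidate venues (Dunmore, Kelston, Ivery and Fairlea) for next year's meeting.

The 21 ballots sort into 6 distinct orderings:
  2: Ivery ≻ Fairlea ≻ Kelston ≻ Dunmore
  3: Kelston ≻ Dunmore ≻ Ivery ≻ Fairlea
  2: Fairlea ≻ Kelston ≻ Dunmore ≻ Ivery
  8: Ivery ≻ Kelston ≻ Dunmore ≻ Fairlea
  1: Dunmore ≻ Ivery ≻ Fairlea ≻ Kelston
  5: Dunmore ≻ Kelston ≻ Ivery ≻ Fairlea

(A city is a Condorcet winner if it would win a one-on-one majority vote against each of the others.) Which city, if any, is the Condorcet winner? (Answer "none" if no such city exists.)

Check each pair by majority over 21 ballots:
Dunmore vs Kelston: 6 to 15, Kelston.
Dunmore vs Ivery: Dunmore preferred on 3+2+1+5 = 11 ballots; Dunmore wins 11–10.
Dunmore vs Fairlea: Dunmore wins 17–4.
Kelston vs Ivery: Kelston is ranked higher on 3+2+5 = 10 ballots, Ivery on 11. Ivery wins 11–10.
Kelston vs Fairlea: Kelston, 16–5.
Ivery vs Fairlea: Ivery preferred on 2+3+8+1+5 = 19 ballots; Ivery wins 19–2.
Every city loses at least once (Dunmore loses to Kelston; Kelston loses to Ivery; Ivery loses to Dunmore; Fairlea loses to Dunmore). The majority relation contains the cycle Dunmore → Ivery → Kelston → Dunmore, so there is no Condorcet winner.

none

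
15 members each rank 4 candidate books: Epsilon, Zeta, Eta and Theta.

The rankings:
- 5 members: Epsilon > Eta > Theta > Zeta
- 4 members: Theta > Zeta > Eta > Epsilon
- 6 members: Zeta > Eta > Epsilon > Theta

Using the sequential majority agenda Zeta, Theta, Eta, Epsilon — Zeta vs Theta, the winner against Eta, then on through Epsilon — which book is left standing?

Eta

Round 1: Zeta vs Theta — 6–9, Theta advances.
Round 2: Theta vs Eta — 4–11, Eta advances.
Round 3: Eta vs Epsilon — 10–5, Eta advances.
The agenda winner is Eta.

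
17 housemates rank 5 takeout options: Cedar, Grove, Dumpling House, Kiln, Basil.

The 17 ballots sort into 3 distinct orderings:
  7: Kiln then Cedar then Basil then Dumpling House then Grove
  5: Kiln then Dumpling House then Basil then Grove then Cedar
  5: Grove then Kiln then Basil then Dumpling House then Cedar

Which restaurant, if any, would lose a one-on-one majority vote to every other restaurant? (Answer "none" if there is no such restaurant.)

Cedar

Pairwise majorities:
Cedar–Grove: Grove 10–7.
Cedar vs Dumpling House: 7 to 10, Dumpling House.
Cedar vs Kiln: Kiln, 17–0.
Cedar vs Basil: Cedar is ranked higher on 7 ballots, Basil on 10. Basil wins 10–7.
Grove vs Dumpling House: Dumpling House, 12–5.
Grove vs Kiln: 5 for Grove, 12 for Kiln — Kiln by 12–5.
Grove vs Basil: 5 for Grove, 12 for Basil — Basil by 12–5.
Dumpling House vs Kiln: Dumpling House preferred on 0 ballots; Kiln wins 17–0.
Dumpling House vs Basil: Basil, 12–5.
Kiln vs Basil: Kiln preferred on 7+5+5 = 17 ballots; Kiln wins 17–0.
Cedar is beaten in every head-to-head and is the Condorcet loser.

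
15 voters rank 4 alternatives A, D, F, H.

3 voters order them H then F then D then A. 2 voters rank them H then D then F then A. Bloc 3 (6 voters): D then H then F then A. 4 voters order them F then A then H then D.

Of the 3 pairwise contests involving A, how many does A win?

A against each rival (15 voters):
A vs D: D wins 11–4.
A vs F: F wins 15–0.
A–H: H 11–4.
A beats no one; loses to D, F, H — 0 pairwise wins.

0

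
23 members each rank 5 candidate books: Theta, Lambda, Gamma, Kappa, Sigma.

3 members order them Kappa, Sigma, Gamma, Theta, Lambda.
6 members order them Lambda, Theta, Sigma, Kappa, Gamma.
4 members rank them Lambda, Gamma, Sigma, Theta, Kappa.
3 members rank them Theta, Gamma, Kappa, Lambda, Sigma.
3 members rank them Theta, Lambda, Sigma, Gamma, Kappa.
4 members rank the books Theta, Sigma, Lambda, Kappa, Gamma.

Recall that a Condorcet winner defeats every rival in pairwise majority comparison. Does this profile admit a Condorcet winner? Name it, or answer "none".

Head-to-head results (23 members):
Theta vs Lambda: 13 to 10, Theta.
Theta vs Gamma: Theta is ranked higher on 6+3+3+4 = 16 ballots, Gamma on 7. Theta wins 16–7.
Theta vs Kappa: 20 to 3, Theta.
Theta vs Sigma: 6+3+3+4 = 16 for Theta, 7 for Sigma — Theta by 16–7.
Lambda vs Gamma: 17 to 6, Lambda.
Lambda vs Kappa: Lambda is ranked higher on 6+4+3+4 = 17 ballots, Kappa on 6. Lambda wins 17–6.
Lambda vs Sigma: Lambda preferred on 6+4+3+3 = 16 ballots; Lambda wins 16–7.
Gamma vs Kappa: 4+3+3 = 10 for Gamma, 13 for Kappa — Kappa by 13–10.
Gamma vs Sigma: 4+3 = 7 for Gamma, 16 for Sigma — Sigma by 16–7.
Kappa vs Sigma: Kappa is ranked higher on 3+3 = 6 ballots, Sigma on 17. Sigma wins 17–6.
Theta beats each of Lambda, Gamma, Kappa, Sigma — Theta is the Condorcet winner.

Theta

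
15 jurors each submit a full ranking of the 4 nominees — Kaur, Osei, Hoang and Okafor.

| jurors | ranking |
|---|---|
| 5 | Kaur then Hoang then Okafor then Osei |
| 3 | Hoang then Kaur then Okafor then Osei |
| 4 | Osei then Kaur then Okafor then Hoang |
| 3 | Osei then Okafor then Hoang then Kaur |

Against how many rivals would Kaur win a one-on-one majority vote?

3

Kaur against each rival (15 jurors):
Kaur vs Osei: Kaur wins 8–7.
Kaur vs Hoang: Kaur, 9–6.
Kaur–Okafor: Kaur 12–3.
Kaur beats Osei, Hoang, Okafor — 3 pairwise wins.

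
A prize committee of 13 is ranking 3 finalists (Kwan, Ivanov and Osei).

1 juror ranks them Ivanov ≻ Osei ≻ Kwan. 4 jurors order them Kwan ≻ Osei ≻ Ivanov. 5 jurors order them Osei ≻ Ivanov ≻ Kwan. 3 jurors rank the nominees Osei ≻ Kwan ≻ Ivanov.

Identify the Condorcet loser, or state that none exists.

Ivanov

Head-to-head results (13 jurors):
Kwan vs Ivanov: 4+3 = 7 for Kwan, 6 for Ivanov — Kwan by 7–6.
Kwan–Osei: Osei 9–4.
Ivanov vs Osei: Ivanov preferred on 1 ballot; Osei wins 12–1.
Ivanov loses to every other nominee — it is the Condorcet loser.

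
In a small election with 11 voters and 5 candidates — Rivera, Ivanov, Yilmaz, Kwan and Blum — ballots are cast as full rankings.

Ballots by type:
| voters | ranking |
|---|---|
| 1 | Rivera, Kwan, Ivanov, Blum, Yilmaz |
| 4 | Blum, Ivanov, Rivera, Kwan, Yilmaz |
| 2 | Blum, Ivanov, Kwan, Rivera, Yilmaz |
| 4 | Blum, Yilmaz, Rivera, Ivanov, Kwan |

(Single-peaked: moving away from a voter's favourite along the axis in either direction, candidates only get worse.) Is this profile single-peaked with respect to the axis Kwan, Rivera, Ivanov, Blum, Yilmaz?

Axis positions: Kwan=1, Rivera=2, Ivanov=3, Blum=4, Yilmaz=5.
Type 1 (peak Rivera at position 2): ranking walks positions 2-1-3-4-5, expanding outward from the peak — single-peaked.
Type 2 (peak Blum at position 4): ranking walks positions 4-3-2-1-5, expanding outward from the peak — single-peaked.
Type 3: ranking walks positions 4-3-1-2-5; Kwan is ranked above Rivera even though Rivera lies between Kwan and the peak Blum on the axis — preferences dip and rise again. Not single-peaked.
Type 4: ranking walks positions 4-5-2-3-1; Rivera is ranked above Ivanov even though Ivanov lies between Rivera and the peak Blum on the axis — preferences dip and rise again. Not single-peaked.
Type 3 violates single-peakedness, so the profile is not single-peaked on this axis.

no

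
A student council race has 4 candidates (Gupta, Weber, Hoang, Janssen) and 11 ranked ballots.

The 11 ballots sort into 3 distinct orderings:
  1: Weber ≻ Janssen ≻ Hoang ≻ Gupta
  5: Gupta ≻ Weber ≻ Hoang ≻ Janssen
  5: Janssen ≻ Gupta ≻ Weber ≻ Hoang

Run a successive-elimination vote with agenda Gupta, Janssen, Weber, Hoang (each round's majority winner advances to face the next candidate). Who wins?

Weber

Round 1: Gupta vs Janssen — 5–6, Janssen advances.
Round 2: Janssen vs Weber — 5–6, Weber advances.
Round 3: Weber vs Hoang — 11–0, Weber advances.
Weber survives the agenda.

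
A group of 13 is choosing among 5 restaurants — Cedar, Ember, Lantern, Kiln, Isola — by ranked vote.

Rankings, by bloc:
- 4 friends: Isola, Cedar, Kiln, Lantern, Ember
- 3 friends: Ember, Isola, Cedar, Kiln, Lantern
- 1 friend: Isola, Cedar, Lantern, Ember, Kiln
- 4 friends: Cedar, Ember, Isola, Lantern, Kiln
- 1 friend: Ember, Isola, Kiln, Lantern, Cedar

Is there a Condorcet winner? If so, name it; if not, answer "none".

Check each pair by majority over 13 ballots:
Cedar vs Ember: 4+1+4 = 9 for Cedar, 4 for Ember — Cedar by 9–4.
Cedar vs Lantern: 12 to 1, Cedar.
Cedar vs Kiln: Cedar is ranked higher on 4+3+1+4 = 12 ballots, Kiln on 1. Cedar wins 12–1.
Cedar vs Isola: 4 for Cedar, 9 for Isola — Isola by 9–4.
Ember vs Lantern: Ember preferred on 3+4+1 = 8 ballots; Ember wins 8–5.
Ember vs Kiln: Ember is ranked higher on 3+1+4+1 = 9 ballots, Kiln on 4. Ember wins 9–4.
Ember vs Isola: Ember preferred on 3+4+1 = 8 ballots; Ember wins 8–5.
Lantern vs Kiln: 5 to 8, Kiln.
Lantern vs Isola: 0 to 13, Isola.
Kiln vs Isola: Kiln preferred on 0 ballots; Isola wins 13–0.
No restaurant is unbeaten: Cedar loses to Isola; Ember loses to Cedar; Lantern loses to Cedar; Kiln loses to Cedar; Isola loses to Ember. In particular Cedar > Ember > Isola > Cedar is a majority cycle — no Condorcet winner exists.

none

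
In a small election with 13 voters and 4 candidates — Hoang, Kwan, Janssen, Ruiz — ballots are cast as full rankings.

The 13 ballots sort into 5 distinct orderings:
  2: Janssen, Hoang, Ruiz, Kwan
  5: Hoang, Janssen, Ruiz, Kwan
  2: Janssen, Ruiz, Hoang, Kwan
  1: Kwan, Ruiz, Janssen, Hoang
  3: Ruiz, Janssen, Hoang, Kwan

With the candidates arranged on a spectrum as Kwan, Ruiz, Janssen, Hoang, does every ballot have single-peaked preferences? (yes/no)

Axis positions: Kwan=1, Ruiz=2, Janssen=3, Hoang=4.
Ballot type 1 (peak Janssen at position 3): ranking walks positions 3-4-2-1, expanding outward from the peak — single-peaked.
Ballot type 2 (peak Hoang at position 4): ranking walks positions 4-3-2-1, expanding outward from the peak — single-peaked.
Ballot type 3 (peak Janssen at position 3): ranking walks positions 3-2-4-1, expanding outward from the peak — single-peaked.
Ballot type 4 (peak Kwan at position 1): ranking walks positions 1-2-3-4, expanding outward from the peak — single-peaked.
Ballot type 5 (peak Ruiz at position 2): ranking walks positions 2-3-4-1, expanding outward from the peak — single-peaked.
Every ranking is single-peaked on this axis.

yes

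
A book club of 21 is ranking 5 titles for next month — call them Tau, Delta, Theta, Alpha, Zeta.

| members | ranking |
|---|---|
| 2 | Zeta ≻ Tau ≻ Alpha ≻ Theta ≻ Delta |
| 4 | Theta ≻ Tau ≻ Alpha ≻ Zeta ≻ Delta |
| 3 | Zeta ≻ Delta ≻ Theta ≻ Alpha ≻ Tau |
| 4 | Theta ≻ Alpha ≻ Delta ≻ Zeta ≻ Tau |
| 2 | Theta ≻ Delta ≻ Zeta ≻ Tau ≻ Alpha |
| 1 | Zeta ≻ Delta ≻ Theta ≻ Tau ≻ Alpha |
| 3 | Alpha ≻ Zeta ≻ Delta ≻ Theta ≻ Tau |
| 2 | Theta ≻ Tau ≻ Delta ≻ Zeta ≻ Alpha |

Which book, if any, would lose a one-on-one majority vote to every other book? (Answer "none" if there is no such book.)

none

Head-to-head results (21 members):
Tau vs Delta: 8 to 13, Delta.
Tau vs Theta: 2 to 19, Theta.
Tau vs Alpha: Tau, 11–10.
Tau–Zeta: Zeta 15–6.
Delta vs Theta: Theta, 14–7.
Delta vs Alpha: Delta preferred on 3+2+1+2 = 8 ballots; Alpha wins 13–8.
Delta vs Zeta: Zeta, 13–8.
Theta–Alpha: Theta 16–5.
Theta–Zeta: Theta 12–9.
Alpha vs Zeta: Alpha wins 11–10.
Every book wins at least one matchup (Tau beats Alpha; Delta beats Tau; Theta beats Tau; Alpha beats Delta; Zeta beats Tau), so there is no Condorcet loser.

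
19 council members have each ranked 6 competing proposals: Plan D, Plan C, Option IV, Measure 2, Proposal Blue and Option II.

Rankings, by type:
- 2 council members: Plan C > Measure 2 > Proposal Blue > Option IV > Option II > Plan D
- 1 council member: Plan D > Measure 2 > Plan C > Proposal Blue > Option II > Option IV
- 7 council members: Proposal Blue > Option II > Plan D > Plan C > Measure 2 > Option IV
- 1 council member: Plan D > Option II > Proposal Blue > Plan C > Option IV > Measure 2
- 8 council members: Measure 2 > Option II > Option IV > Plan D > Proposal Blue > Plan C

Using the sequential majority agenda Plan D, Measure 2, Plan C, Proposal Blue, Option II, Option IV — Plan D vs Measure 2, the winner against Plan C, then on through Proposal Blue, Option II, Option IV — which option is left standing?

Round 1: Plan D vs Measure 2 — 9–10, Measure 2 advances.
Round 2: Measure 2 vs Plan C — 9–10, Plan C advances.
Round 3: Plan C vs Proposal Blue — 3–16, Proposal Blue advances.
Round 4: Proposal Blue vs Option II — 10–9, Proposal Blue advances.
Round 5: Proposal Blue vs Option IV — 11–8, Proposal Blue advances.
Proposal Blue survives the agenda.

Proposal Blue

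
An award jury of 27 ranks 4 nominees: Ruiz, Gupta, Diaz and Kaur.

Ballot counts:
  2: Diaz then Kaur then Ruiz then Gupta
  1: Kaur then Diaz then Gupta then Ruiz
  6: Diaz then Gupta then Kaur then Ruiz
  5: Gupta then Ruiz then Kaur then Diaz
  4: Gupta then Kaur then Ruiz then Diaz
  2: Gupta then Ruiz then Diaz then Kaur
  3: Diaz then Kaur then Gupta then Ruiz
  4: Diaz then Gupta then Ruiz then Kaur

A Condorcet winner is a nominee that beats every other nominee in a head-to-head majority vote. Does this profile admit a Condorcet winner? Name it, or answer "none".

Pairwise majorities:
Ruiz–Gupta: Gupta 25–2.
Ruiz–Diaz: Diaz 16–11.
Ruiz vs Kaur: Kaur, 16–11.
Gupta vs Diaz: Diaz, 16–11.
Gupta vs Kaur: Gupta, 21–6.
Diaz–Kaur: Diaz 17–10.
Diaz wins every pairwise contest, so Diaz is the Condorcet winner.

Diaz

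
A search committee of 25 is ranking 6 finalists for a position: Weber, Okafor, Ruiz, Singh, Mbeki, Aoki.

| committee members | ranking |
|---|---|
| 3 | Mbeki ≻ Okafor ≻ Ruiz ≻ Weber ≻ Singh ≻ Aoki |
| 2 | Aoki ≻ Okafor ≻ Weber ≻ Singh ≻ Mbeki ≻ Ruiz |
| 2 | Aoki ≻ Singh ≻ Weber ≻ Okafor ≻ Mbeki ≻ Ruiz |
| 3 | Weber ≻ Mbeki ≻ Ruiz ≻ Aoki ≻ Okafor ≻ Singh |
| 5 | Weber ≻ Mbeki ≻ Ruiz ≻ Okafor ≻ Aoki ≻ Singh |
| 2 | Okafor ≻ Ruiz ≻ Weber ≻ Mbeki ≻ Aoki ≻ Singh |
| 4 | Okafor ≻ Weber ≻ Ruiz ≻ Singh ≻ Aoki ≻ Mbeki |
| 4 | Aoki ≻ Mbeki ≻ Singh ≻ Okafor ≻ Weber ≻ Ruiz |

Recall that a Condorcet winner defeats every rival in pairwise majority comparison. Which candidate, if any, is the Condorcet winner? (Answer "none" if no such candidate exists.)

none

Check each pair by majority over 25 ballots:
Weber vs Okafor: Weber preferred on 2+3+5 = 10 ballots; Okafor wins 15–10.
Weber vs Ruiz: 20 to 5, Weber.
Weber vs Singh: 19 to 6, Weber.
Weber vs Mbeki: 18 to 7, Weber.
Weber vs Aoki: 3+3+5+2+4 = 17 for Weber, 8 for Aoki — Weber by 17–8.
Okafor vs Ruiz: Okafor is ranked higher on 3+2+2+2+4+4 = 17 ballots, Ruiz on 8. Okafor wins 17–8.
Okafor vs Singh: Okafor preferred on 3+2+3+5+2+4 = 19 ballots; Okafor wins 19–6.
Okafor vs Mbeki: 2+2+2+4 = 10 for Okafor, 15 for Mbeki — Mbeki by 15–10.
Okafor vs Aoki: Okafor is ranked higher on 3+5+2+4 = 14 ballots, Aoki on 11. Okafor wins 14–11.
Ruiz vs Singh: Ruiz preferred on 3+3+5+2+4 = 17 ballots; Ruiz wins 17–8.
Ruiz vs Mbeki: Ruiz is ranked higher on 2+4 = 6 ballots, Mbeki on 19. Mbeki wins 19–6.
Ruiz vs Aoki: Ruiz preferred on 3+3+5+2+4 = 17 ballots; Ruiz wins 17–8.
Singh vs Mbeki: Singh is ranked higher on 2+2+4 = 8 ballots, Mbeki on 17. Mbeki wins 17–8.
Singh vs Aoki: Singh is ranked higher on 3+4 = 7 ballots, Aoki on 18. Aoki wins 18–7.
Mbeki vs Aoki: Mbeki preferred on 3+3+5+2 = 13 ballots; Mbeki wins 13–12.
Every candidate loses at least once (Weber loses to Okafor; Okafor loses to Mbeki; Ruiz loses to Weber; Singh loses to Weber; Mbeki loses to Weber; Aoki loses to Weber). The majority relation contains the cycle Weber → Mbeki → Okafor → Weber, so there is no Condorcet winner.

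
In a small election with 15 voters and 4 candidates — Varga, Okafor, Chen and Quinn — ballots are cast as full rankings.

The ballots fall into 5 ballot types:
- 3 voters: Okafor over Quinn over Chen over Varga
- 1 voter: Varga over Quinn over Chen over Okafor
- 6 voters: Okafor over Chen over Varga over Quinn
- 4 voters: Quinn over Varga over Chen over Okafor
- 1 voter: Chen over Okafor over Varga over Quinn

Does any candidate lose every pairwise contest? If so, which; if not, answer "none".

Pairwise majorities:
Varga vs Okafor: Okafor wins 10–5.
Varga–Chen: Chen 10–5.
Varga–Quinn: Varga 8–7.
Okafor vs Chen: Okafor wins 9–6.
Okafor vs Quinn: 10 to 5, Okafor.
Chen–Quinn: Quinn 8–7.
Every candidate wins at least one matchup (Varga beats Quinn; Okafor beats Varga; Chen beats Varga; Quinn beats Chen), so there is no Condorcet loser.

none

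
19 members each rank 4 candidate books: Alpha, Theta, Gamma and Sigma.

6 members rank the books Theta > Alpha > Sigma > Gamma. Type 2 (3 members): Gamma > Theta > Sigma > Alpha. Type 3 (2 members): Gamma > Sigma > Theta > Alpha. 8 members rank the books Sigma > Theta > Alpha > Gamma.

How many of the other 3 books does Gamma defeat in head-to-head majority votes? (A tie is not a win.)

Gamma against each rival (19 members):
Gamma–Alpha: Alpha 14–5.
Gamma vs Theta: 5 to 14, Theta.
Gamma vs Sigma: Sigma, 14–5.
Gamma beats no one; loses to Alpha, Theta, Sigma — 0 pairwise wins.

0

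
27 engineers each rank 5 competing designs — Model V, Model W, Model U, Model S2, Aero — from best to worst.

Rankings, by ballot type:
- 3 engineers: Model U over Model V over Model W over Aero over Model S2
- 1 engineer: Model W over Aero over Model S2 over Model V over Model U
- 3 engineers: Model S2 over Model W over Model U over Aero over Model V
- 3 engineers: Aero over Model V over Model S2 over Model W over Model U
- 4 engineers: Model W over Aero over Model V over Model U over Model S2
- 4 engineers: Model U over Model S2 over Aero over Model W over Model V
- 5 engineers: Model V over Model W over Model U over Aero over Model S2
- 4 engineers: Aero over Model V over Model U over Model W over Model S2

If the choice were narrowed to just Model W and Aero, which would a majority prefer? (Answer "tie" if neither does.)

Model W

Ballots ranking Model W above Aero: 3 + 1 + 3 + 4 + 5 = 16.
Ballots ranking Aero above Model W: 27 − 16 = 11.
Model W wins the head-to-head 16–11.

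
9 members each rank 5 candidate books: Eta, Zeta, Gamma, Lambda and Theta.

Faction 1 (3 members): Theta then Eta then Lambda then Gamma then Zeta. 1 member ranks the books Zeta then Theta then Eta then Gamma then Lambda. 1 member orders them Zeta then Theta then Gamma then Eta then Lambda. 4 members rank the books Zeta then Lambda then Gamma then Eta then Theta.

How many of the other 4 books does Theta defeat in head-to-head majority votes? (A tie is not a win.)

3

Theta against each rival (9 members):
Theta vs Eta: 5 to 4, Theta.
Theta vs Zeta: Theta preferred on 3 ballots; Zeta wins 6–3.
Theta vs Gamma: Theta preferred on 3+1+1 = 5 ballots; Theta wins 5–4.
Theta vs Lambda: Theta, 5–4.
Theta beats Eta, Gamma, Lambda; loses to Zeta — 3 pairwise wins.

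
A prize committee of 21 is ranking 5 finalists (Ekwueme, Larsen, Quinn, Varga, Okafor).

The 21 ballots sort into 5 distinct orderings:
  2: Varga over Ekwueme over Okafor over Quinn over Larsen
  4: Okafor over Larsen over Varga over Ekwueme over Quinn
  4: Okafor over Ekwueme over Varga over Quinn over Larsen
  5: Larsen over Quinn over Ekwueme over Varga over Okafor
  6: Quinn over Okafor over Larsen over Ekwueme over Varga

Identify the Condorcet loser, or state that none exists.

Pairwise majorities:
Ekwueme vs Larsen: Larsen, 15–6.
Ekwueme vs Quinn: Ekwueme is ranked higher on 2+4+4 = 10 ballots, Quinn on 11. Quinn wins 11–10.
Ekwueme vs Varga: 4+5+6 = 15 for Ekwueme, 6 for Varga — Ekwueme by 15–6.
Ekwueme vs Okafor: Okafor wins 14–7.
Larsen–Quinn: Quinn 12–9.
Larsen vs Varga: Larsen, 15–6.
Larsen vs Okafor: Larsen is ranked higher on 5 ballots, Okafor on 16. Okafor wins 16–5.
Quinn vs Varga: Quinn preferred on 5+6 = 11 ballots; Quinn wins 11–10.
Quinn vs Okafor: Quinn wins 11–10.
Varga vs Okafor: Varga preferred on 2+5 = 7 ballots; Okafor wins 14–7.
Only Varga has no wins; Varga is the Condorcet loser.

Varga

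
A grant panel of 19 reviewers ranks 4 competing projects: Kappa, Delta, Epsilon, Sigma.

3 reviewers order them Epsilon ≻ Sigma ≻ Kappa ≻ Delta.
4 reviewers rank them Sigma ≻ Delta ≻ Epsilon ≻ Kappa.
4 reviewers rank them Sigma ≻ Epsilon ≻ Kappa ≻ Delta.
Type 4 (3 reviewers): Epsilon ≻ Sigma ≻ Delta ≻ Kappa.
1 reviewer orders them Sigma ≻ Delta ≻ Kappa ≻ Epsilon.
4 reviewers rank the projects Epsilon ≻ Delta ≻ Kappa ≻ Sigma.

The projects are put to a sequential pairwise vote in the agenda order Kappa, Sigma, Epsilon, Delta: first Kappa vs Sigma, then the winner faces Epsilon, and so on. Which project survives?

Round 1: Kappa vs Sigma — 4–15, Sigma advances.
Round 2: Sigma vs Epsilon — 9–10, Epsilon advances.
Round 3: Epsilon vs Delta — 14–5, Epsilon advances.
The agenda winner is Epsilon.

Epsilon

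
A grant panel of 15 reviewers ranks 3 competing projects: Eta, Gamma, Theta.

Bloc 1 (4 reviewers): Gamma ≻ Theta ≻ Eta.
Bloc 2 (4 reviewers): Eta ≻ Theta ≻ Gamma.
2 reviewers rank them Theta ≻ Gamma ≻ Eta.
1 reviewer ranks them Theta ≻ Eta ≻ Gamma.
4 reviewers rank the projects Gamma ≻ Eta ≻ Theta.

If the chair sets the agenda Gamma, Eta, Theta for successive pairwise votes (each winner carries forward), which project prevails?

Round 1: Gamma vs Eta — 10–5, Gamma advances.
Round 2: Gamma vs Theta — 8–7, Gamma advances.
Gamma survives the agenda.

Gamma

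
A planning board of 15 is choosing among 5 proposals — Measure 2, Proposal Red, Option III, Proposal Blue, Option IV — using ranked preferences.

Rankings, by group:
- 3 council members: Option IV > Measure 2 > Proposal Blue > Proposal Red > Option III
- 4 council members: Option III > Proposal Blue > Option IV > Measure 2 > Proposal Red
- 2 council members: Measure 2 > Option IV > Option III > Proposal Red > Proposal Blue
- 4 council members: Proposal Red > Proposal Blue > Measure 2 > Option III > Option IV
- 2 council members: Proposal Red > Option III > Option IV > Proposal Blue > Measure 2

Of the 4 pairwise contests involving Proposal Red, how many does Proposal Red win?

Proposal Red against each rival (15 council members):
Proposal Red vs Measure 2: Measure 2, 9–6.
Proposal Red vs Option III: 3+4+2 = 9 for Proposal Red, 6 for Option III — Proposal Red by 9–6.
Proposal Red vs Proposal Blue: Proposal Red wins 8–7.
Proposal Red–Option IV: Option IV 9–6.
Proposal Red beats Option III, Proposal Blue; loses to Measure 2, Option IV — 2 pairwise wins.

2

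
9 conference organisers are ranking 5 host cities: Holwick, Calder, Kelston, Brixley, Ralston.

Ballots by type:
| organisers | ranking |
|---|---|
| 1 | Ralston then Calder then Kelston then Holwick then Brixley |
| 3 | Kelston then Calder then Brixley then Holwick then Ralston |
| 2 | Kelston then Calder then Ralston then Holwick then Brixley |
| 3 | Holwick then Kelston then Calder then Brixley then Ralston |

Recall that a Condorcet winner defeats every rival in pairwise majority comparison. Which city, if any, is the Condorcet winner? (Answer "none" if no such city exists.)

Head-to-head results (9 organisers):
Holwick vs Calder: Holwick is ranked higher on 3 ballots, Calder on 6. Calder wins 6–3.
Holwick vs Kelston: Holwick preferred on 3 ballots; Kelston wins 6–3.
Holwick vs Brixley: 1+2+3 = 6 for Holwick, 3 for Brixley — Holwick by 6–3.
Holwick vs Ralston: Holwick preferred on 3+3 = 6 ballots; Holwick wins 6–3.
Calder vs Kelston: 1 for Calder, 8 for Kelston — Kelston by 8–1.
Calder vs Brixley: Calder preferred on 1+3+2+3 = 9 ballots; Calder wins 9–0.
Calder vs Ralston: 3+2+3 = 8 for Calder, 1 for Ralston — Calder by 8–1.
Kelston vs Brixley: 1+3+2+3 = 9 for Kelston, 0 for Brixley — Kelston by 9–0.
Kelston vs Ralston: Kelston preferred on 3+2+3 = 8 ballots; Kelston wins 8–1.
Brixley vs Ralston: Brixley is ranked higher on 3+3 = 6 ballots, Ralston on 3. Brixley wins 6–3.
Kelston wins every pairwise contest, so Kelston is the Condorcet winner.

Kelston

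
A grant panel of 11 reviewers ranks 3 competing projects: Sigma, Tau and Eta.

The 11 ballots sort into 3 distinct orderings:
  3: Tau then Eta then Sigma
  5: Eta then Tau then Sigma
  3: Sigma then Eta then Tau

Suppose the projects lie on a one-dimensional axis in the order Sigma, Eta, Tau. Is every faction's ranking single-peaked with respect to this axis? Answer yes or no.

yes

Axis positions: Sigma=1, Eta=2, Tau=3.
Faction 1 (peak Tau at position 3): ranking walks positions 3-2-1, expanding outward from the peak — single-peaked.
Faction 2 (peak Eta at position 2): ranking walks positions 2-3-1, expanding outward from the peak — single-peaked.
Faction 3 (peak Sigma at position 1): ranking walks positions 1-2-3, expanding outward from the peak — single-peaked.
Every ranking is single-peaked on this axis.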